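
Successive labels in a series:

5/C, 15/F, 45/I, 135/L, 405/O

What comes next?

1215/R

First component: ×3 each step, so 5, 15, 45, 135, 405 → 1215.
For the letter, letters move forward 3 places in the alphabet: C, F, I, L, O → R.
Putting it together: 1215/R.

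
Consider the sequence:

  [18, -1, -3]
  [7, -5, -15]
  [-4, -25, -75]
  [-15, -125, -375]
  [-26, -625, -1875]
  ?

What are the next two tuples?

[-37, -3125, -9375], [-48, -15625, -46875]

First value: 18, 7, -4, -15, -26 → -37 → -48 (−11 each step).
Second value: -1, -5, -25, -125, -625 → -3125 → -15625 (×5 each step).
Third value: -3, -15, -75, -375, -1875 → -9375 → -46875 (×5 each step).
Putting the parts together: [-37, -3125, -9375] and then [-48, -15625, -46875].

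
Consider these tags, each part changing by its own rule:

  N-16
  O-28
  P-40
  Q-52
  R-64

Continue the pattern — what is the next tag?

Letter goes N, O, P, Q, R → S (letters move forward 1 place in the alphabet).
Second component: +12 each step; 16, 28, 40, 52, 64 → 76.
Putting it together: S-76.

S-76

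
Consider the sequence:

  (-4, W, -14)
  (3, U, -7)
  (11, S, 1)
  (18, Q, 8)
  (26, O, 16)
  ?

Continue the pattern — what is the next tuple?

(33, M, 23)

For the first part, alternating steps +7, +8, +7, +8, …: -4, 3, 11, 18, 26 → 33.
Letter: W, U, S, Q, O → M (letters move back 2 places in the alphabet).
Third part: -14, -7, 1, 8, 16 → 23 (always 10 less than the first part).
Combining the parts gives (33, M, 23).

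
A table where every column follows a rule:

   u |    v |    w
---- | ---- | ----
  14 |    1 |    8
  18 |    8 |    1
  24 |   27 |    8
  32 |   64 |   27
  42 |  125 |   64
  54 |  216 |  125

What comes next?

68  343  216

Column u goes 14, 18, 24, 32, 42, 54 → 68 (differences are 4, 6, 8, … (increasing by 2 each time)).
Column v — perfect cubes: 1³, 2³, 3³, …: 1, 8, 27, 64, 125, 216 → 343.
Column w — always the previous value of the column v: 8, 1, 8, 27, 64, 125 → 216.
Putting it together: 68  343  216.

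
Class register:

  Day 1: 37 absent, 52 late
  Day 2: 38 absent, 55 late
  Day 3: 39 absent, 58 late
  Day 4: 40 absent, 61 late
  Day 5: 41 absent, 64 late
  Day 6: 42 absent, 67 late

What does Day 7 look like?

43 absent, 70 late

For the absent, +1 each step: 37, 38, 39, 40, 41, 42 → 43.
Late: 52, 55, 58, 61, 64, 67 → 70 (+3 each step).
Putting it together: 43 absent, 70 late.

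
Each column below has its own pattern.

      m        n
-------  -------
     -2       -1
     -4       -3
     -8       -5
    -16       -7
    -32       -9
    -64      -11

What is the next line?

Column m — ×2 each step: -2, -4, -8, -16, -32, -64 → -128.
For the column n, −2 each step: -1, -3, -5, -7, -9, -11 → -13.
Combining the parts gives -128  -13.

-128  -13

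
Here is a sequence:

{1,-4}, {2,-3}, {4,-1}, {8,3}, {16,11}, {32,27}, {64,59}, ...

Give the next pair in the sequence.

For the first entry, ×2 each step: 1, 2, 4, 8, 16, 32, 64 → 128.
Second entry: -4, -3, -1, 3, 11, 27, 59 → 123 (always 5 less than the first entry).
Combining the parts gives {128,123}.

{128,123}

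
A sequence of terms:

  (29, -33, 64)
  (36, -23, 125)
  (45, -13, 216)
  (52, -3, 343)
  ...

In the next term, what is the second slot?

Second slot: +10 each step; -33, -23, -13, -3 → 7.

7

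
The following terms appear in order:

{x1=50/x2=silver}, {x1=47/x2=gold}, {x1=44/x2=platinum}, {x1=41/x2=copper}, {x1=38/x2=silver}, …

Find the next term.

{x1=35/x2=gold}

X1 — −3 each step: 50, 47, 44, 41, 38 → 35.
X2 — repeats silver → gold → platinum → copper: silver, gold, platinum, copper, silver → gold.
Putting it together: {x1=35/x2=gold}.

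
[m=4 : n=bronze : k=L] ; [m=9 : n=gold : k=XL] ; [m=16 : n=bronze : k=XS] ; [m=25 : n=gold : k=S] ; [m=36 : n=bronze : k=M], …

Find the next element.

M — perfect squares: 2², 3², 4², …: 4, 9, 16, 25, 36 → 49.
For the n, alternates bronze ↔ gold: bronze, gold, bronze, gold, bronze → gold.
K goes L, XL, XS, S, M → L (runs through clothing sizes XS→XL).
Putting it together: [m=49 : n=gold : k=L].

[m=49 : n=gold : k=L]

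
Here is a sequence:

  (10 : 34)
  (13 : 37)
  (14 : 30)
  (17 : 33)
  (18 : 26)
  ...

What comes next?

(21 : 29)

For the first entry, alternating steps +3, +1, +3, +1, …: 10, 13, 14, 17, 18 → 21.
For the second entry, alternating steps +3, −7, +3, −7, …: 34, 37, 30, 33, 26 → 29.
So the next pair is (21 : 29).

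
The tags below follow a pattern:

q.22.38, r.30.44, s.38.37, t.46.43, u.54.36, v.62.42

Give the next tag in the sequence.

Letter: letters move forward 1 place in the alphabet, so q, r, s, t, u, v → w.
Second component: 22, 30, 38, 46, 54, 62 → 70 (+8 each step).
Third component: alternating steps +6, −7, +6, −7, …, so 38, 44, 37, 43, 36, 42 → 35.
So the next tag is w.70.35.

w.70.35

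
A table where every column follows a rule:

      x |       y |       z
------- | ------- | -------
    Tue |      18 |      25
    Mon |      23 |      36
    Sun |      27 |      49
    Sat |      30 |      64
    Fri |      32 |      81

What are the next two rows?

Column x: runs backward through the weekdays Mon→Sun; Tue, Mon, Sun, Sat, Fri → Thu → Wed.
Column y — differences are 5, 4, 3, … (decreasing by 1 each time): 18, 23, 27, 30, 32 → 33 → 33.
Column z: perfect squares: 5², 6², 7², …; 25, 36, 49, 64, 81 → 100 → 121.
So the next two rows are Thu  33  100 and Wed  33  121.

Thu  33  100; Wed  33  121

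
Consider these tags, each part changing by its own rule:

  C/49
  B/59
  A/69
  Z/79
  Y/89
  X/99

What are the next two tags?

W/109 then V/119

Letter: C, B, A, Z, Y, X → W → V (letters move back 1 place in the alphabet, wrapping A→Z).
Second component — +10 each step: 49, 59, 69, 79, 89, 99 → 109 → 119.
Putting the parts together: W/109 and then V/119.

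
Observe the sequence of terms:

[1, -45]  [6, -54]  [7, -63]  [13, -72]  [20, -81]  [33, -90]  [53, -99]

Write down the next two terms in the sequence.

[86, -108], [139, -117]

First value: 1, 6, 7, 13, 20, 33, 53 → 86 → 139 (each term is the sum of the two before it).
Second value — −9 each step: -45, -54, -63, -72, -81, -90, -99 → -108 → -117.
Putting the parts together: [86, -108] and then [139, -117].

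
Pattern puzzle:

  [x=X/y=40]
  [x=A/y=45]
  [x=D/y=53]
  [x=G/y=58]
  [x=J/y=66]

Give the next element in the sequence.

X: X, A, D, G, J → M (letters move forward 3 places in the alphabet, wrapping Z→A).
Y: alternating steps +5, +8, +5, +8, …, so 40, 45, 53, 58, 66 → 71.
Combining the parts gives [x=M/y=71].

[x=M/y=71]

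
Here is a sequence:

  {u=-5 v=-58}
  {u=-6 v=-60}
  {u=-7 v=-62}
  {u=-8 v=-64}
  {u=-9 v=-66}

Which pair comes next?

{u=-10 v=-68}

U goes -5, -6, -7, -8, -9 → -10 (−1 each step).
V goes -58, -60, -62, -64, -66 → -68 (−2 each step).
So the next pair is {u=-10 v=-68}.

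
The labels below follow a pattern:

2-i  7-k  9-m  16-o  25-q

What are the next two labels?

For the first component, each term is the sum of the two before it: 2, 7, 9, 16, 25 → 41 → 66.
Letter — letters move forward 2 places in the alphabet: i, k, m, o, q → s → u.
Putting the parts together: 41-s and then 66-u.

41-s, 66-u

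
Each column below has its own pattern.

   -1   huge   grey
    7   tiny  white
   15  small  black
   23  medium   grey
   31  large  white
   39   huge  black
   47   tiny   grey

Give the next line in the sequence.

55  small  white

First component goes -1, 7, 15, 23, 31, 39, 47 → 55 (+8 each step).
For the size, repeats huge → tiny → small → medium → large: huge, tiny, small, medium, large, huge, tiny → small.
Shade: grey, white, black, grey, white, black, grey → white (repeats grey → white → black).
So the next line is 55  small  white.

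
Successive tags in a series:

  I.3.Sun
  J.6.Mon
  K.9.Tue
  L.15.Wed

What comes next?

Letter — letters move forward 1 place in the alphabet: I, J, K, L → M.
Second component: each term is the sum of the two before it; 3, 6, 9, 15 → 24.
Day — runs through the weekdays Mon→Sun: Sun, Mon, Tue, Wed → Thu.
Combining the parts gives M.24.Thu.

M.24.Thu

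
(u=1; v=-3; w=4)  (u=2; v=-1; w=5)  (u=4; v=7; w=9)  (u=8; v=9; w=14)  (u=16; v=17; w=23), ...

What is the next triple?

U: 1, 2, 4, 8, 16 → 32 (×2 each step).
V: -3, -1, 7, 9, 17 → 19 (alternating steps +2, +8, +2, +8, …).
W goes 4, 5, 9, 14, 23 → 37 (each term is the sum of the two before it).
Combining the parts gives (u=32; v=19; w=37).

(u=32; v=19; w=37)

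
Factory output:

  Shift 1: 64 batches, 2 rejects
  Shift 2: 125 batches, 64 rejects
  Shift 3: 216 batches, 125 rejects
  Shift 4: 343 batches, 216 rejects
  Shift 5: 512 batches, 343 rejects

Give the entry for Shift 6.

729 batches, 512 rejects

Batches — perfect cubes: 4³, 5³, 6³, …: 64, 125, 216, 343, 512 → 729.
Rejects goes 2, 64, 125, 216, 343 → 512 (always the previous value of the batches).
Combining the parts gives 729 batches, 512 rejects.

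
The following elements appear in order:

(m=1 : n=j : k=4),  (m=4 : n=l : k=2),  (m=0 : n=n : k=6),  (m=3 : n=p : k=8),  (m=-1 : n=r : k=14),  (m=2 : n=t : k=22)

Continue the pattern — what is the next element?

M goes 1, 4, 0, 3, -1, 2 → -2 (alternating steps +3, −4, +3, −4, …).
For the n, letters move forward 2 places in the alphabet: j, l, n, p, r, t → v.
For the k, each term is the sum of the two before it: 4, 2, 6, 8, 14, 22 → 36.
So the next element is (m=-2 : n=v : k=36).

(m=-2 : n=v : k=36)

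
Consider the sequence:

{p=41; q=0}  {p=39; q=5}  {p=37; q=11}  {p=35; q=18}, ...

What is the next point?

{p=33; q=26}

P — −2 each step: 41, 39, 37, 35 → 33.
Q goes 0, 5, 11, 18 → 26 (differences are 5, 6, 7, … (increasing by 1 each time)).
Putting it together: {p=33; q=26}.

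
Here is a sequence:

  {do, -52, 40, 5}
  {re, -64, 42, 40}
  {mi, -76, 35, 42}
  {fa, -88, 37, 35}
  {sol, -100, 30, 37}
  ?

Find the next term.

Note: runs through the solfège scale do→ti; do, re, mi, fa, sol → la.
Second value goes -52, -64, -76, -88, -100 → -112 (−12 each step).
For the third value, alternating steps +2, −7, +2, −7, …: 40, 42, 35, 37, 30 → 32.
Fourth value: always the previous value of the third value, so 5, 40, 42, 35, 37 → 30.
Putting it together: {la, -112, 32, 30}.

{la, -112, 32, 30}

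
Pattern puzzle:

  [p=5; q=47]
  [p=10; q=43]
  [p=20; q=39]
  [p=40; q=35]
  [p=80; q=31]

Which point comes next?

P goes 5, 10, 20, 40, 80 → 160 (×2 each step).
Q: 47, 43, 39, 35, 31 → 27 (−4 each step).
So the next point is [p=160; q=27].

[p=160; q=27]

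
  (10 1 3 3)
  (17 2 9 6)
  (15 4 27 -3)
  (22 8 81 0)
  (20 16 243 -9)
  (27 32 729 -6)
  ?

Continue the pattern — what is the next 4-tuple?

First part: 10, 17, 15, 22, 20, 27 → 25 (alternating steps +7, −2, +7, −2, …).
Second part: 1, 2, 4, 8, 16, 32 → 64 (×2 each step).
Third part: ×3 each step; 3, 9, 27, 81, 243, 729 → 2187.
Fourth part: 3, 6, -3, 0, -9, -6 → -15 (alternating steps +3, −9, +3, −9, …).
Combining the parts gives (25 64 2187 -15).

(25 64 2187 -15)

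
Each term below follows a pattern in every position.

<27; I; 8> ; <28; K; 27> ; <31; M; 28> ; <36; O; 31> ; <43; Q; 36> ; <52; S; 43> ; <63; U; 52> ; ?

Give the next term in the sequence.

First slot — differences are 1, 3, 5, … (increasing by 2 each time): 27, 28, 31, 36, 43, 52, 63 → 76.
Letter: letters move forward 2 places in the alphabet, so I, K, M, O, Q, S, U → W.
Third slot — always the previous value of the first slot: 8, 27, 28, 31, 36, 43, 52 → 63.
Putting it together: <76; W; 63>.

<76; W; 63>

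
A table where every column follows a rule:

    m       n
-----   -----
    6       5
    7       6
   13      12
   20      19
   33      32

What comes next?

53  52

Column m — each term is the sum of the two before it: 6, 7, 13, 20, 33 → 53.
Column n: 5, 6, 12, 19, 32 → 52 (always 1 less than the column m).
Combining the parts gives 53  52.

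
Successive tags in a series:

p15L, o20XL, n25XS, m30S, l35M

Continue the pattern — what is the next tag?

k40L

Letter: letters move back 1 place in the alphabet, so p, o, n, m, l → k.
Second component goes 15, 20, 25, 30, 35 → 40 (+5 each step).
Size — runs through clothing sizes XS→XL: L, XL, XS, S, M → L.
Combining the parts gives k40L.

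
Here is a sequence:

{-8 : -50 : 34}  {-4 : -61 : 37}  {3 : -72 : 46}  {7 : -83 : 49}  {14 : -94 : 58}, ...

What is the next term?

{18 : -105 : 61}

First component: alternating steps +4, +7, +4, +7, …; -8, -4, 3, 7, 14 → 18.
Second component: −11 each step, so -50, -61, -72, -83, -94 → -105.
Third component: 34, 37, 46, 49, 58 → 61 (alternating steps +3, +9, +3, +9, …).
Putting it together: {18 : -105 : 61}.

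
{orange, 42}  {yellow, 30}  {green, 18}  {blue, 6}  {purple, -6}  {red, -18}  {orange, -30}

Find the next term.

Colour goes orange, yellow, green, blue, purple, red, orange → yellow (repeats orange → yellow → green → blue → purple → red).
Second slot goes 42, 30, 18, 6, -6, -18, -30 → -42 (−12 each step).
Putting it together: {yellow, -42}.

{yellow, -42}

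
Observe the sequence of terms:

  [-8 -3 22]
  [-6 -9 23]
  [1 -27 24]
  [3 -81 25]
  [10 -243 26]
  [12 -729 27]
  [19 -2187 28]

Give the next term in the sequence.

First slot: alternating steps +2, +7, +2, +7, …; -8, -6, 1, 3, 10, 12, 19 → 21.
For the second slot, ×3 each step: -3, -9, -27, -81, -243, -729, -2187 → -6561.
Third slot — +1 each step: 22, 23, 24, 25, 26, 27, 28 → 29.
Combining the parts gives [21 -6561 29].

[21 -6561 29]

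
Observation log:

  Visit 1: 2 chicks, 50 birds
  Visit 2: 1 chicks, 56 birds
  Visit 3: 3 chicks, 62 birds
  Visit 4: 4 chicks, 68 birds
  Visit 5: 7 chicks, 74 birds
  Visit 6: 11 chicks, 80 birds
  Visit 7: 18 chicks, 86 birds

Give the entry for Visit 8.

Chicks: each term is the sum of the two before it, so 2, 1, 3, 4, 7, 11, 18 → 29.
Birds: 50, 56, 62, 68, 74, 80, 86 → 92 (+6 each step).
Combining the parts gives 29 chicks, 92 birds.

29 chicks, 92 birds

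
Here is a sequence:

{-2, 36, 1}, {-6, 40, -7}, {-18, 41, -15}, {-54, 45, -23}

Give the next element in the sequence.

{-162, 46, -31}

First component — ×3 each step: -2, -6, -18, -54 → -162.
For the second component, alternating steps +4, +1, +4, +1, …: 36, 40, 41, 45 → 46.
Third component: −8 each step; 1, -7, -15, -23 → -31.
So the next element is {-162, 46, -31}.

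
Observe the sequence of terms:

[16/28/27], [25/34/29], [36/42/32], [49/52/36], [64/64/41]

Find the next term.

[81/78/47]

First component goes 16, 25, 36, 49, 64 → 81 (perfect squares: 4², 5², 6², …).
Second component goes 28, 34, 42, 52, 64 → 78 (differences are 6, 8, 10, … (increasing by 2 each time)).
Third component: differences are 2, 3, 4, … (increasing by 1 each time), so 27, 29, 32, 36, 41 → 47.
Putting it together: [81/78/47].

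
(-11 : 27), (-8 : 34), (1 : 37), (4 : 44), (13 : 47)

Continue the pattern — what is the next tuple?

First entry: -11, -8, 1, 4, 13 → 16 (alternating steps +3, +9, +3, +9, …).
For the second entry, alternating steps +7, +3, +7, +3, …: 27, 34, 37, 44, 47 → 54.
Putting it together: (16 : 54).

(16 : 54)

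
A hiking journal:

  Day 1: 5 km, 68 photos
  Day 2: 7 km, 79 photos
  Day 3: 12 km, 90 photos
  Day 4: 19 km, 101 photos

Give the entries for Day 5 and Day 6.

31 km, 112 photos; 50 km, 123 photos

For the km, each term is the sum of the two before it: 5, 7, 12, 19 → 31 → 50.
Photos: +11 each step, so 68, 79, 90, 101 → 112 → 123.
So the next two records are 31 km, 112 photos and 50 km, 123 photos.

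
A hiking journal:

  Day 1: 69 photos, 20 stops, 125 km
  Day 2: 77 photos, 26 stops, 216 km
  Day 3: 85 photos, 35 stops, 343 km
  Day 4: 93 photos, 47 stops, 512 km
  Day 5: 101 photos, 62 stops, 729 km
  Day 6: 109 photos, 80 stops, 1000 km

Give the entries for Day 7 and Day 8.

Photos: 69, 77, 85, 93, 101, 109 → 117 → 125 (+8 each step).
Stops goes 20, 26, 35, 47, 62, 80 → 101 → 125 (differences are 6, 9, 12, … (increasing by 3 each time)).
For the km, perfect cubes: 5³, 6³, 7³, …: 125, 216, 343, 512, 729, 1000 → 1331 → 1728.
Putting the parts together: 117 photos, 101 stops, 1331 km and then 125 photos, 125 stops, 1728 km.

117 photos, 101 stops, 1331 km; 125 photos, 125 stops, 1728 km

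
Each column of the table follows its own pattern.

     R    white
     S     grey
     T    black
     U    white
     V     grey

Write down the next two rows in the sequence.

W  black; X  white

Letter: letters move forward 1 place in the alphabet; R, S, T, U, V → W → X.
Shade: white, grey, black, white, grey → black → white (repeats white → grey → black).
Putting the parts together: W  black and then X  white.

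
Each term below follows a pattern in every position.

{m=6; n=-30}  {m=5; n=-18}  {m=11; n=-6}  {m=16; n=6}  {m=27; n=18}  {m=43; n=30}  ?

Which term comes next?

{m=70; n=42}

M: each term is the sum of the two before it, so 6, 5, 11, 16, 27, 43 → 70.
N — +12 each step: -30, -18, -6, 6, 18, 30 → 42.
Putting it together: {m=70; n=42}.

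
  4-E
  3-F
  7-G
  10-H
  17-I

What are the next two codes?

27-J then 44-K

For the first component, each term is the sum of the two before it: 4, 3, 7, 10, 17 → 27 → 44.
Letter: E, F, G, H, I → J → K (letters move forward 1 place in the alphabet).
Putting the parts together: 27-J and then 44-K.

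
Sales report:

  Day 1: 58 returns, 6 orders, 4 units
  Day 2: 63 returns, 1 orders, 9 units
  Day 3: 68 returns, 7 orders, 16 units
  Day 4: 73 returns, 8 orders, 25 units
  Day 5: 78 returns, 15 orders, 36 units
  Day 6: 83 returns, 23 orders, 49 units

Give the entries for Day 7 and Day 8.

For the returns, +5 each step: 58, 63, 68, 73, 78, 83 → 88 → 93.
Orders: each term is the sum of the two before it; 6, 1, 7, 8, 15, 23 → 38 → 61.
For the units, perfect squares: 2², 3², 4², …: 4, 9, 16, 25, 36, 49 → 64 → 81.
Putting the parts together: 88 returns, 38 orders, 64 units and then 93 returns, 61 orders, 81 units.

88 returns, 38 orders, 64 units; 93 returns, 61 orders, 81 units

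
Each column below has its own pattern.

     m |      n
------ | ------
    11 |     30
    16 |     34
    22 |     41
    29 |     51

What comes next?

37  64

Column m: 11, 16, 22, 29 → 37 (differences are 5, 6, 7, … (increasing by 1 each time)).
Column n — differences are 4, 7, 10, … (increasing by 3 each time): 30, 34, 41, 51 → 64.
Combining the parts gives 37  64.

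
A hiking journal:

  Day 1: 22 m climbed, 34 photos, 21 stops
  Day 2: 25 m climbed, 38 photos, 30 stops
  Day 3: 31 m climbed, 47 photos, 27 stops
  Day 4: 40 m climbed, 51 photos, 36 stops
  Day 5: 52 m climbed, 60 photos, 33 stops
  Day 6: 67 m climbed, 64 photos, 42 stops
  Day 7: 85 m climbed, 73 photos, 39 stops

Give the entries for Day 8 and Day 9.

M climbed: differences are 3, 6, 9, … (increasing by 3 each time), so 22, 25, 31, 40, 52, 67, 85 → 106 → 130.
Photos goes 34, 38, 47, 51, 60, 64, 73 → 77 → 86 (alternating steps +4, +9, +4, +9, …).
Stops goes 21, 30, 27, 36, 33, 42, 39 → 48 → 45 (alternating steps +9, −3, +9, −3, …).
Putting the parts together: 106 m climbed, 77 photos, 48 stops and then 130 m climbed, 86 photos, 45 stops.

106 m climbed, 77 photos, 48 stops; 130 m climbed, 86 photos, 45 stops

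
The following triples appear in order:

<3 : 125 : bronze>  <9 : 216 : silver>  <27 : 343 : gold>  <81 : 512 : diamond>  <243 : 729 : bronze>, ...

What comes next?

<729 : 1000 : silver>

First value goes 3, 9, 27, 81, 243 → 729 (×3 each step).
Second value: perfect cubes: 5³, 6³, 7³, …, so 125, 216, 343, 512, 729 → 1000.
Rank: bronze, silver, gold, diamond, bronze → silver (repeats bronze → silver → gold → diamond).
So the next triple is <729 : 1000 : silver>.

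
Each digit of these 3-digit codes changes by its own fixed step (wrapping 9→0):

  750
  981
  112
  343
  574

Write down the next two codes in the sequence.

First digit: +2 each step, mod 10, so 7, 9, 1, 3, 5 → 7 → 9.
Second digit: +3 each step, mod 10; 5, 8, 1, 4, 7 → 0 → 3.
Third digit: 0, 1, 2, 3, 4 → 5 → 6 (+1 each step, mod 10).
Putting the parts together: 705 and then 936.

705, 936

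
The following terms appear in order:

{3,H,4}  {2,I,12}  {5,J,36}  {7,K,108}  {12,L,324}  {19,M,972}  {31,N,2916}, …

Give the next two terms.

{50,O,8748}, {81,P,26244}

First value: each term is the sum of the two before it; 3, 2, 5, 7, 12, 19, 31 → 50 → 81.
Letter: letters move forward 1 place in the alphabet, so H, I, J, K, L, M, N → O → P.
Third value: ×3 each step, so 4, 12, 36, 108, 324, 972, 2916 → 8748 → 26244.
So the next two terms are {50,O,8748} and {81,P,26244}.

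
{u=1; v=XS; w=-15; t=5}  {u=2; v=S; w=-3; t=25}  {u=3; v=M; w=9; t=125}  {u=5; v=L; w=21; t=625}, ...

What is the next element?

{u=8; v=XL; w=33; t=3125}

U: each term is the sum of the two before it; 1, 2, 3, 5 → 8.
V: XS, S, M, L → XL (runs through clothing sizes XS→XL).
W: +12 each step, so -15, -3, 9, 21 → 33.
For the t, ×5 each step: 5, 25, 125, 625 → 3125.
Putting it together: {u=8; v=XL; w=33; t=3125}.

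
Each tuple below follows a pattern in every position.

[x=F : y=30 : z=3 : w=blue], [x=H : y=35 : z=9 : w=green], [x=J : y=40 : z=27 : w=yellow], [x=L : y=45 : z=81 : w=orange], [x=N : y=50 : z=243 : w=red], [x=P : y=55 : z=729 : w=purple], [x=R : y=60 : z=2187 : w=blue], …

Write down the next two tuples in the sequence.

For the x, letters move forward 2 places in the alphabet: F, H, J, L, N, P, R → T → V.
Y — +5 each step: 30, 35, 40, 45, 50, 55, 60 → 65 → 70.
Z goes 3, 9, 27, 81, 243, 729, 2187 → 6561 → 19683 (×3 each step).
W goes blue, green, yellow, orange, red, purple, blue → green → yellow (repeats blue → green → yellow → orange → red → purple).
Putting the parts together: [x=T : y=65 : z=6561 : w=green] and then [x=V : y=70 : z=19683 : w=yellow].

[x=T : y=65 : z=6561 : w=green], [x=V : y=70 : z=19683 : w=yellow]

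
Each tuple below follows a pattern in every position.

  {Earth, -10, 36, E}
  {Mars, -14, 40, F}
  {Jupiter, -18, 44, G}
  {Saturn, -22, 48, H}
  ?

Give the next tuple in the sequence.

Planet — runs through the planets Mercury→Neptune: Earth, Mars, Jupiter, Saturn → Uranus.
Second entry goes -10, -14, -18, -22 → -26 (−4 each step).
Third entry: together with the second entry always sums to 26, so 36, 40, 44, 48 → 52.
Letter — letters move forward 1 place in the alphabet: E, F, G, H → I.
Combining the parts gives {Uranus, -26, 52, I}.

{Uranus, -26, 52, I}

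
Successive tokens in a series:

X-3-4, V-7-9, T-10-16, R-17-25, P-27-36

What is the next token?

N-44-49

Letter: letters move back 2 places in the alphabet, so X, V, T, R, P → N.
Second component — each term is the sum of the two before it: 3, 7, 10, 17, 27 → 44.
Third component goes 4, 9, 16, 25, 36 → 49 (perfect squares: 2², 3², 4², …).
Combining the parts gives N-44-49.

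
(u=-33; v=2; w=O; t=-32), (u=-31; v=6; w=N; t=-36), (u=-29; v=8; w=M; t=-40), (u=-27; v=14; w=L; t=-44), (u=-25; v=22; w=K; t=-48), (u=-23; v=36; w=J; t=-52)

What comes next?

(u=-21; v=58; w=I; t=-56)

U: -33, -31, -29, -27, -25, -23 → -21 (+2 each step).
For the v, each term is the sum of the two before it: 2, 6, 8, 14, 22, 36 → 58.
W — letters move back 1 place in the alphabet: O, N, M, L, K, J → I.
T goes -32, -36, -40, -44, -48, -52 → -56 (−4 each step).
Putting it together: (u=-21; v=58; w=I; t=-56).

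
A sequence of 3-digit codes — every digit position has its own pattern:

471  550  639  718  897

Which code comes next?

976

First digit: 4, 5, 6, 7, 8 → 9 (+1 each step, mod 10).
Second digit goes 7, 5, 3, 1, 9 → 7 (−2 each step, mod 10).
Third digit: −1 each step, mod 10, so 1, 0, 9, 8, 7 → 6.
Putting it together: 976.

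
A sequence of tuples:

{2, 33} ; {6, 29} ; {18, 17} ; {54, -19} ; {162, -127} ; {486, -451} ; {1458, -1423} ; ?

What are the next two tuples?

{4374, -4339}, {13122, -13087}

First entry: ×3 each step, so 2, 6, 18, 54, 162, 486, 1458 → 4374 → 13122.
Second entry: 33, 29, 17, -19, -127, -451, -1423 → -4339 → -13087 (together with the first entry always sums to 35).
So the next two tuples are {4374, -4339} and {13122, -13087}.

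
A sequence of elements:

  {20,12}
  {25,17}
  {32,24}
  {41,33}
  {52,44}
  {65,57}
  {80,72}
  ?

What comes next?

{97,89}

First value: differences are 5, 7, 9, … (increasing by 2 each time), so 20, 25, 32, 41, 52, 65, 80 → 97.
Second value: always 8 less than the first value; 12, 17, 24, 33, 44, 57, 72 → 89.
So the next element is {97,89}.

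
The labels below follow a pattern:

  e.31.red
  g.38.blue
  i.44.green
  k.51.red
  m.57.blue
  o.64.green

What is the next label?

q.70.red

Letter — letters move forward 2 places in the alphabet: e, g, i, k, m, o → q.
For the second component, alternating steps +7, +6, +7, +6, …: 31, 38, 44, 51, 57, 64 → 70.
Colour: red, blue, green, red, blue, green → red (repeats red → blue → green).
Putting it together: q.70.red.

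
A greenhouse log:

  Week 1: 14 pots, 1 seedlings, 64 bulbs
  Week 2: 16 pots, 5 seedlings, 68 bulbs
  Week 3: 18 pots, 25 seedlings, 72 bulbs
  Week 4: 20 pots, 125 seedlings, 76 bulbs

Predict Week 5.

22 pots, 625 seedlings, 80 bulbs

Pots: 14, 16, 18, 20 → 22 (+2 each step).
For the seedlings, ×5 each step: 1, 5, 25, 125 → 625.
Bulbs: +4 each step, so 64, 68, 72, 76 → 80.
So the next line is 22 pots, 625 seedlings, 80 bulbs.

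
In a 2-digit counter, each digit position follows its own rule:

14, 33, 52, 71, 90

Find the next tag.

For the first digit, +2 each step, mod 10: 1, 3, 5, 7, 9 → 1.
Second digit: −1 each step, mod 10; 4, 3, 2, 1, 0 → 9.
Putting it together: 19.

19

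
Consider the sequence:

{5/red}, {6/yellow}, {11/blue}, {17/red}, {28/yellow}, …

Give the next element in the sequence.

{45/blue}

For the first coordinate, each term is the sum of the two before it: 5, 6, 11, 17, 28 → 45.
Colour: red, yellow, blue, red, yellow → blue (repeats red → yellow → blue).
Putting it together: {45/blue}.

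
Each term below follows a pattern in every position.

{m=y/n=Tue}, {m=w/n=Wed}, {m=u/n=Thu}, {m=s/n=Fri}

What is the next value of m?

q

For the m, letters move back 2 places in the alphabet: y, w, u, s → q.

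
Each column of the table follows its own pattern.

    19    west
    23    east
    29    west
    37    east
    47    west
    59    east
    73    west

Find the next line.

First component: differences are 4, 6, 8, … (increasing by 2 each time); 19, 23, 29, 37, 47, 59, 73 → 89.
Direction: west, east, west, east, west, east, west → east (alternates west ↔ east).
So the next line is 89  east.

89  east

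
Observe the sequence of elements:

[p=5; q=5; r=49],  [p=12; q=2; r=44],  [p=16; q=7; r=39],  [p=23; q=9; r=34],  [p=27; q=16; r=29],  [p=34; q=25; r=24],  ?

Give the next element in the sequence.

P goes 5, 12, 16, 23, 27, 34 → 38 (alternating steps +7, +4, +7, +4, …).
Q: each term is the sum of the two before it, so 5, 2, 7, 9, 16, 25 → 41.
R: 49, 44, 39, 34, 29, 24 → 19 (−5 each step).
So the next element is [p=38; q=41; r=19].

[p=38; q=41; r=19]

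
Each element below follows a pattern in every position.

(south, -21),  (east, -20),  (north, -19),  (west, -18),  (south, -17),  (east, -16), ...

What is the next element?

(north, -15)

Direction — repeats south → east → north → west: south, east, north, west, south, east → north.
Second value goes -21, -20, -19, -18, -17, -16 → -15 (+1 each step).
So the next element is (north, -15).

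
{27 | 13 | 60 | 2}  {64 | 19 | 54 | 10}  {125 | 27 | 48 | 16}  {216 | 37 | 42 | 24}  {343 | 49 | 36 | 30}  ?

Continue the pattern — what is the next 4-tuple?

First slot: perfect cubes: 3³, 4³, 5³, …, so 27, 64, 125, 216, 343 → 512.
Second slot goes 13, 19, 27, 37, 49 → 63 (differences are 6, 8, 10, … (increasing by 2 each time)).
Third slot: −6 each step, so 60, 54, 48, 42, 36 → 30.
Fourth slot: 2, 10, 16, 24, 30 → 38 (alternating steps +8, +6, +8, +6, …).
So the next 4-tuple is {512 | 63 | 30 | 38}.

{512 | 63 | 30 | 38}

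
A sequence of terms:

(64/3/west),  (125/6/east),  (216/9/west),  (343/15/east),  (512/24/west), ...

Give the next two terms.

First slot: perfect cubes: 4³, 5³, 6³, …, so 64, 125, 216, 343, 512 → 729 → 1000.
Second slot: 3, 6, 9, 15, 24 → 39 → 63 (each term is the sum of the two before it).
Direction — alternates west ↔ east: west, east, west, east, west → east → west.
Putting the parts together: (729/39/east) and then (1000/63/west).

(729/39/east), (1000/63/west)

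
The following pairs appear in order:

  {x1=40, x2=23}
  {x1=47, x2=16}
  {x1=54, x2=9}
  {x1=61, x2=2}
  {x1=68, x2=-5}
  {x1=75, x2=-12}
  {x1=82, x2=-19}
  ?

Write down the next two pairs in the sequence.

{x1=89, x2=-26}, {x1=96, x2=-33}

X1 goes 40, 47, 54, 61, 68, 75, 82 → 89 → 96 (+7 each step).
X2: 23, 16, 9, 2, -5, -12, -19 → -26 → -33 (together with the x1 always sums to 63).
So the next two pairs are {x1=89, x2=-26} and {x1=96, x2=-33}.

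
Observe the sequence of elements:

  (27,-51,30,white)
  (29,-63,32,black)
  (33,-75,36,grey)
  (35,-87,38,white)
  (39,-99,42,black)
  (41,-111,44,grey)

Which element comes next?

First component: alternating steps +2, +4, +2, +4, …, so 27, 29, 33, 35, 39, 41 → 45.
Second component: -51, -63, -75, -87, -99, -111 → -123 (−12 each step).
Third component — always 3 more than the first component: 30, 32, 36, 38, 42, 44 → 48.
For the shade, repeats white → black → grey: white, black, grey, white, black, grey → white.
So the next element is (45,-123,48,white).

(45,-123,48,white)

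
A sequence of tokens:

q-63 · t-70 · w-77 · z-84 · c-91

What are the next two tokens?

Letter — letters move forward 3 places in the alphabet, wrapping Z→A: q, t, w, z, c → f → i.
For the second component, +7 each step: 63, 70, 77, 84, 91 → 98 → 105.
So the next two tokens are f-98 and i-105.

f-98 then i-105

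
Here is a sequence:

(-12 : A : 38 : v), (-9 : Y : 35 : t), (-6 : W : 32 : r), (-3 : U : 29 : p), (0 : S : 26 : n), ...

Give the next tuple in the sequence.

First component — +3 each step: -12, -9, -6, -3, 0 → 3.
First letter goes A, Y, W, U, S → Q (letters move back 2 places in the alphabet, wrapping A→Z).
For the third component, together with the first component always sums to 26: 38, 35, 32, 29, 26 → 23.
Second letter: v, t, r, p, n → l (letters move back 2 places in the alphabet).
Putting it together: (3 : Q : 23 : l).

(3 : Q : 23 : l)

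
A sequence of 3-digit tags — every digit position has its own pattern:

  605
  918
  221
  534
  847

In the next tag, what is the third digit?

Third digit goes 5, 8, 1, 4, 7 → 0 (+3 each step, mod 10).

0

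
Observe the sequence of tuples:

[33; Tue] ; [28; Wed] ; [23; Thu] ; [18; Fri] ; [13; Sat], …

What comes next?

First value: −5 each step; 33, 28, 23, 18, 13 → 8.
Day: runs through the weekdays Mon→Sun; Tue, Wed, Thu, Fri, Sat → Sun.
So the next tuple is [8; Sun].

[8; Sun]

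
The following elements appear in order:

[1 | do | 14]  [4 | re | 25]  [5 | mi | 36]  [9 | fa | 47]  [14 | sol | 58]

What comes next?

First component: 1, 4, 5, 9, 14 → 23 (each term is the sum of the two before it).
Note: runs through the solfège scale do→ti, so do, re, mi, fa, sol → la.
Third component goes 14, 25, 36, 47, 58 → 69 (+11 each step).
Putting it together: [23 | la | 69].

[23 | la | 69]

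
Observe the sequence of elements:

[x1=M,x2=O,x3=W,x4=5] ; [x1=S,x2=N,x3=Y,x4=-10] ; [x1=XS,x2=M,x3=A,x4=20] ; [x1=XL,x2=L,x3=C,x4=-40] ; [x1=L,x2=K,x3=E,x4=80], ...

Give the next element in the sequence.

[x1=M,x2=J,x3=G,x4=-160]

For the x1, runs backward through clothing sizes XS→XL: M, S, XS, XL, L → M.
For the x2, letters move back 1 place in the alphabet: O, N, M, L, K → J.
X3 goes W, Y, A, C, E → G (letters move forward 2 places in the alphabet, wrapping Z→A).
X4: ×(-2) each step, so 5, -10, 20, -40, 80 → -160.
Combining the parts gives [x1=M,x2=J,x3=G,x4=-160].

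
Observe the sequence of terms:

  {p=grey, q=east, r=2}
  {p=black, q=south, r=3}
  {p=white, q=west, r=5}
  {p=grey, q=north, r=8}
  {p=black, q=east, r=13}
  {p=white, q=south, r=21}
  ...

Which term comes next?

{p=grey, q=west, r=34}

P goes grey, black, white, grey, black, white → grey (repeats grey → black → white).
Q — repeats east → south → west → north: east, south, west, north, east, south → west.
R goes 2, 3, 5, 8, 13, 21 → 34 (each term is the sum of the two before it).
Putting it together: {p=grey, q=west, r=34}.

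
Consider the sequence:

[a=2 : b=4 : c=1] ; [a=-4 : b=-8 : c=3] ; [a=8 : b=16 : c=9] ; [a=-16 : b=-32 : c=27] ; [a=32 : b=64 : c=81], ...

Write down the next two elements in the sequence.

[a=-64 : b=-128 : c=243], [a=128 : b=256 : c=729]

A: ×(-2) each step, so 2, -4, 8, -16, 32 → -64 → 128.
B: ×(-2) each step; 4, -8, 16, -32, 64 → -128 → 256.
C: ×3 each step, so 1, 3, 9, 27, 81 → 243 → 729.
Putting the parts together: [a=-64 : b=-128 : c=243] and then [a=128 : b=256 : c=729].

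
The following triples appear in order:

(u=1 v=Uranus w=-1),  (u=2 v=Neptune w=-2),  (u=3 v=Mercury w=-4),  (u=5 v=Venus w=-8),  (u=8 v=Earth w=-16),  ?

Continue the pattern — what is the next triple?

(u=13 v=Mars w=-32)

For the u, each term is the sum of the two before it: 1, 2, 3, 5, 8 → 13.
V: runs through the planets Mercury→Neptune; Uranus, Neptune, Mercury, Venus, Earth → Mars.
W: ×2 each step, so -1, -2, -4, -8, -16 → -32.
Putting it together: (u=13 v=Mars w=-32).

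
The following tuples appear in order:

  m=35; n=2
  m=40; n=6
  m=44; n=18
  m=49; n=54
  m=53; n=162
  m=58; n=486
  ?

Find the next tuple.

M: alternating steps +5, +4, +5, +4, …, so 35, 40, 44, 49, 53, 58 → 62.
N — ×3 each step: 2, 6, 18, 54, 162, 486 → 1458.
So the next tuple is m=62; n=1458.

m=62; n=1458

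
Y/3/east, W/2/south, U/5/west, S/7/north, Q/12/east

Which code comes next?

O/19/south

For the letter, letters move back 2 places in the alphabet: Y, W, U, S, Q → O.
Second component: 3, 2, 5, 7, 12 → 19 (each term is the sum of the two before it).
Direction: repeats east → south → west → north; east, south, west, north, east → south.
Combining the parts gives O/19/south.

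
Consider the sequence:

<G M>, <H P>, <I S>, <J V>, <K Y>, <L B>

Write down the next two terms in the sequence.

<M E>, <N H>

First letter: G, H, I, J, K, L → M → N (letters move forward 1 place in the alphabet).
Second letter — letters move forward 3 places in the alphabet, wrapping Z→A: M, P, S, V, Y, B → E → H.
Putting the parts together: <M E> and then <N H>.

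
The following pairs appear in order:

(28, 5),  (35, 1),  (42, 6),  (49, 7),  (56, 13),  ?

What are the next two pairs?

First coordinate: +7 each step, so 28, 35, 42, 49, 56 → 63 → 70.
Second coordinate: each term is the sum of the two before it, so 5, 1, 6, 7, 13 → 20 → 33.
Putting the parts together: (63, 20) and then (70, 33).

(63, 20), (70, 33)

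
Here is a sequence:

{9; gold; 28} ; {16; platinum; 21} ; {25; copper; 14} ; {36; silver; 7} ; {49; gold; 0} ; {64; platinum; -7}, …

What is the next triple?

{81; copper; -14}

For the first slot, perfect squares: 3², 4², 5², …: 9, 16, 25, 36, 49, 64 → 81.
Metal: gold, platinum, copper, silver, gold, platinum → copper (repeats gold → platinum → copper → silver).
Third slot: −7 each step; 28, 21, 14, 7, 0, -7 → -14.
So the next triple is {81; copper; -14}.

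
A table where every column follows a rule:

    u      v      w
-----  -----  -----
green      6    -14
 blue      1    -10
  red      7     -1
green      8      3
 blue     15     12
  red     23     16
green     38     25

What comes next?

blue  61  29

Column u: green, blue, red, green, blue, red, green → blue (repeats green → blue → red).
Column v — each term is the sum of the two before it: 6, 1, 7, 8, 15, 23, 38 → 61.
Column w — alternating steps +4, +9, +4, +9, …: -14, -10, -1, 3, 12, 16, 25 → 29.
So the next row is blue  61  29.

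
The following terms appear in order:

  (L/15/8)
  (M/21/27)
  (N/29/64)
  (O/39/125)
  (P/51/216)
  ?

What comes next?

(Q/65/343)

Letter: letters move forward 1 place in the alphabet; L, M, N, O, P → Q.
For the second value, differences are 6, 8, 10, … (increasing by 2 each time): 15, 21, 29, 39, 51 → 65.
Third value — perfect cubes: 2³, 3³, 4³, …: 8, 27, 64, 125, 216 → 343.
Putting it together: (Q/65/343).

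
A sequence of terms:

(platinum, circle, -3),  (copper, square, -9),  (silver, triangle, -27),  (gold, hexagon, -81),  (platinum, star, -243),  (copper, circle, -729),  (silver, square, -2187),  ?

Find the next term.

(gold, triangle, -6561)

Metal: repeats platinum → copper → silver → gold; platinum, copper, silver, gold, platinum, copper, silver → gold.
Shape: circle, square, triangle, hexagon, star, circle, square → triangle (repeats circle → square → triangle → hexagon → star).
Third slot goes -3, -9, -27, -81, -243, -729, -2187 → -6561 (×3 each step).
So the next term is (gold, triangle, -6561).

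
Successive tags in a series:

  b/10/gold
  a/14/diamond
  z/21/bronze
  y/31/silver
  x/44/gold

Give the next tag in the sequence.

w/60/diamond

Letter — letters move back 1 place in the alphabet, wrapping A→Z: b, a, z, y, x → w.
Second component goes 10, 14, 21, 31, 44 → 60 (differences are 4, 7, 10, … (increasing by 3 each time)).
Rank goes gold, diamond, bronze, silver, gold → diamond (repeats gold → diamond → bronze → silver).
Putting it together: w/60/diamond.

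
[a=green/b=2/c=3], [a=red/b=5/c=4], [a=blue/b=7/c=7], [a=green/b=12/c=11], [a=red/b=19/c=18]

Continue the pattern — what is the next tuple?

[a=blue/b=31/c=29]

For the a, repeats green → red → blue: green, red, blue, green, red → blue.
B: each term is the sum of the two before it; 2, 5, 7, 12, 19 → 31.
C: each term is the sum of the two before it; 3, 4, 7, 11, 18 → 29.
So the next tuple is [a=blue/b=31/c=29].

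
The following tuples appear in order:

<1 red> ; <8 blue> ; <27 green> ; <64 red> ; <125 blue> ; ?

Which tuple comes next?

First value — perfect cubes: 1³, 2³, 3³, …: 1, 8, 27, 64, 125 → 216.
Colour: repeats red → blue → green; red, blue, green, red, blue → green.
Putting it together: <216 green>.

<216 green>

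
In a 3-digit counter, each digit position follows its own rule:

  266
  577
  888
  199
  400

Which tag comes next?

First digit: +3 each step, mod 10, so 2, 5, 8, 1, 4 → 7.
Second digit: +1 each step, mod 10; 6, 7, 8, 9, 0 → 1.
Third digit — +1 each step, mod 10: 6, 7, 8, 9, 0 → 1.
So the next tag is 711.

711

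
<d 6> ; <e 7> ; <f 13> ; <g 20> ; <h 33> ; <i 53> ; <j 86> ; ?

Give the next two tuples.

<k 139>, <l 225>

Letter goes d, e, f, g, h, i, j → k → l (letters move forward 1 place in the alphabet).
Second coordinate: 6, 7, 13, 20, 33, 53, 86 → 139 → 225 (each term is the sum of the two before it).
Putting the parts together: <k 139> and then <l 225>.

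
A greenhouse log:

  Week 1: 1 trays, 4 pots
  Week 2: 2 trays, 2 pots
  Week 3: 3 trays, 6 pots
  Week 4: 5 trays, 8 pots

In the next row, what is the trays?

Trays: each term is the sum of the two before it; 1, 2, 3, 5 → 8.

8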